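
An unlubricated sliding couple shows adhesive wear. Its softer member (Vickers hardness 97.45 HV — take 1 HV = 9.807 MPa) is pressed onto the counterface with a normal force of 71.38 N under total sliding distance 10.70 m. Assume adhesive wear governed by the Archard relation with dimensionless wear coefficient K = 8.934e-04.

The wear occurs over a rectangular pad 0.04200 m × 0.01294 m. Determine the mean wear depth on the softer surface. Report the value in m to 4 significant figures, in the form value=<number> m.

Every step maintains full float precision; the intermediates are printed rounded, and one final rounding, at 4 significant digits.
Hardness H = 97.45 HV × 9.807 MPa/HV = 955.7 MPa = 9.557e+08 Pa.
Contact area A = 0.04200 m × 0.01294 m = 5.435e-04 m².
In SI base units: W = 71.38 N, H = 9.557e+08 Pa, K = 8.934e-04.
Volume removed: V = K·W·L/H = 8.934e-04 · 71.38 · 10.70 / 9.557e+08 = 7.140e-10 m³.
Wear depth h = V/A = 7.140e-10 / 5.435e-04 = 1.314e-06 m.

value=1.314e-06 m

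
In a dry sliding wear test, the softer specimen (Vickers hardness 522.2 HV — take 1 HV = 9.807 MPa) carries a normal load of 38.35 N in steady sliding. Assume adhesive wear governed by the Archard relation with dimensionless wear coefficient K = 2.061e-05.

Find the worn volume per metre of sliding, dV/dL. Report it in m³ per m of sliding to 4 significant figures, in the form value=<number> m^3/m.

value=1.543e-13 m^3/m

The intermediates are printed rounded — the computation runs at exact precision — rounded once at the end to 4 significant digits.
Hardness H = 522.2 HV × 9.807 MPa/HV = 5121 MPa = 5.121e+09 Pa.
SI base units throughout: W = 38.35 N, H = 5.121e+09 Pa, K = 2.061e-05.
The wear rate dV/dL = K·W/H, so: 2.061e-05 · 38.35 / 5.121e+09 = 1.543e-13 m³/m.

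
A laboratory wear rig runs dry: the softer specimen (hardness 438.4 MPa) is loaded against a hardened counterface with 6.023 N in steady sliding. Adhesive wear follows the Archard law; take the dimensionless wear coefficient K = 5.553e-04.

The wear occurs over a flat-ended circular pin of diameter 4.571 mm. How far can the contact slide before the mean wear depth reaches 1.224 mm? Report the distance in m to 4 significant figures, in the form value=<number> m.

value=2633 m

The intermediates are shown rounded. Every step carries exact precision, and rounded just once to 4 significant digits.
Convert: Hardness H = 438.4 MPa = 4.384e+08 Pa.
Convert: Pin diameter d = 4.571 mm = 0.004571 m. Contact area A = π·d²/4 = π·(0.004571 m)²/4 = 1.641e-05 m².
Convert: Depth limit h_lim = 1.224 mm = 0.001224 m.
Collected in SI base units: W = 6.023 N, H = 4.384e+08 Pa, K = 5.553e-04.
Permissible volume V_lim = h_lim·A = 0.001224 · 1.641e-05 = 2.009e-08 m³.
Thus life L = V_lim·H/(K·W) = 2.009e-08 · 4.384e+08 / (5.553e-04 · 6.023) = 2633 m.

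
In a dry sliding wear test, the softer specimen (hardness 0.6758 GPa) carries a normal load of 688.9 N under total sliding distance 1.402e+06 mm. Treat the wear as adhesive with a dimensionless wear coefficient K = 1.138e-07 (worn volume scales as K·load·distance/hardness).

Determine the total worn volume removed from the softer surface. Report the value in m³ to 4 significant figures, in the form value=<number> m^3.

value=1.626e-10 m^3

Displayed values are rounded — all arithmetic holds full float precision; a single final rounding, at 4 significant figures.
Convert: Sliding distance L = 1.402e+06 mm = 1402 m.
Convert: Hardness H = 0.6758 GPa = 6.758e+08 Pa.
In SI base units, W = 688.9 N, H = 6.758e+08 Pa, K = 1.138e-07.
Worn volume V = K·W·L/H = 1.138e-07 · 688.9 · 1402 / 6.758e+08 = 1.626e-10 m³.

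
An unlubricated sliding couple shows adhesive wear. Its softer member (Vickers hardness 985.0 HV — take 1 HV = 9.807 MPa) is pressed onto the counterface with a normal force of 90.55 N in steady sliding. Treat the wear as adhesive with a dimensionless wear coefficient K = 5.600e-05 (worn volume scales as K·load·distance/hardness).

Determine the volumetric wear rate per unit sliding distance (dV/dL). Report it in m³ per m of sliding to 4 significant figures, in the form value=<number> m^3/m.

value=5.249e-13 m^3/m

Each operation holds full float precision; the intermediates are shown rounded, and a single final rounding: 4 significant digits.
Hardness H = 985.0 HV × 9.807 MPa/HV = 9660 MPa = 9.660e+09 Pa.
In SI base units: W = 90.55 N, H = 9.660e+09 Pa, K = 5.600e-05.
Rate of wear dV/dL = K·W/H, per unit distance: 5.600e-05 · 90.55 / 9.660e+09 = 5.249e-13 m³/m.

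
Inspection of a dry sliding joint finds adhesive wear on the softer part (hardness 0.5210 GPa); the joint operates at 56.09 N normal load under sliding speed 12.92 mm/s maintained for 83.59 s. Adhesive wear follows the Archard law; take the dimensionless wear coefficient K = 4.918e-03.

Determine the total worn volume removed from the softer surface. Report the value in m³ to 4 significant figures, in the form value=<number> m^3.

Each operation carries full float precision — intermediate values are displayed rounded; rounded just once, at 4 significant digits.
Convert: Sliding speed v = 12.92 mm/s = 0.01292 m/s. The distance L = v·t = 0.01292 m/s × 83.59 s = 1.080 m.
Convert: Hardness H = 0.5210 GPa = 5.210e+08 Pa.
Expressed in SI base units: W = 56.09 N, H = 5.210e+08 Pa, K = 4.918e-03.
Worn volume V = K·W·L/H = 4.918e-03 · 56.09 · 1.080 / 5.210e+08 = 5.718e-10 m³.

value=5.718e-10 m^3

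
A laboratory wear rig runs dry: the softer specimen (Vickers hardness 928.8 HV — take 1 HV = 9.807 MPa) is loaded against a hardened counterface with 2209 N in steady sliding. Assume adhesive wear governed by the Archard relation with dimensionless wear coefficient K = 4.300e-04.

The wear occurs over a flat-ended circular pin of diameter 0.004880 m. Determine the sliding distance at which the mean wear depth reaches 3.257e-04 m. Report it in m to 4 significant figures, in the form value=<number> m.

Intermediates are printed rounded. Each operation keeps exact precision — rounded just once, at 4 significant figures.
Hardness H = 928.8 HV × 9.807 MPa/HV = 9109 MPa = 9.109e+09 Pa.
Contact area A = π·d²/4 = π·(0.004880 m)²/4 = 1.870e-05 m².
SI base units throughout: W = 2209 N, H = 9.109e+09 Pa, K = 4.300e-04.
At the depth limit, V_lim = h_lim·A = 3.257e-04 · 1.870e-05 = 6.092e-09 m³.
Life L = V_lim·H/(K·W) = 6.092e-09 · 9.109e+09 / (4.300e-04 · 2209) = 58.42 m.

value=58.42 m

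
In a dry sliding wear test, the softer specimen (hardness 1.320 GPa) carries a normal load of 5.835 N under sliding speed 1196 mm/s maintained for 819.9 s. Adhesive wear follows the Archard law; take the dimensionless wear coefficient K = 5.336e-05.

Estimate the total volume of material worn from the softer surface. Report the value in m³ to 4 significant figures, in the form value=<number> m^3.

Intermediate values are shown rounded — the algebra maintains exact precision, and one last rounding, at four significant figures.
Sliding speed v = 1196 mm/s = 1.196 m/s. Total distance L = v·t = 1.196 m/s × 819.9 s = 980.6 m.
Hardness H = 1.320 GPa = 1.320e+09 Pa.
As SI base values: W = 5.835 N, H = 1.320e+09 Pa, K = 5.336e-05.
Apply Archard: V = K·W·L/H = 5.336e-05 · 5.835 · 980.6 / 1.320e+09 = 2.313e-10 m³.

value=2.313e-10 m^3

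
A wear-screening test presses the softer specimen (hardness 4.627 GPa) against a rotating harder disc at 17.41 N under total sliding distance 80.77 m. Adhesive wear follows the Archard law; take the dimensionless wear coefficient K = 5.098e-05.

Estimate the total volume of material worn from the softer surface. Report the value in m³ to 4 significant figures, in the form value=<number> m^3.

value=1.549e-11 m^3

Shown intermediates are rounded, and all arithmetic holds full precision; a single final rounding to four significant digits.
Hardness H = 4.627 GPa = 4.627e+09 Pa.
In SI base units, W = 17.41 N, H = 4.627e+09 Pa, K = 5.098e-05.
The Archard volume V = K·W·L/H = 5.098e-05 · 17.41 · 80.77 / 4.627e+09 = 1.549e-11 m³.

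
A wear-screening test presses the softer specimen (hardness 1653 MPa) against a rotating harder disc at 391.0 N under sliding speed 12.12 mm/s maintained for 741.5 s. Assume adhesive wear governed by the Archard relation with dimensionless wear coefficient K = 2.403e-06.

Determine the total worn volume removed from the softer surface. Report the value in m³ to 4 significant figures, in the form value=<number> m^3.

value=5.108e-12 m^3

All arithmetic keeps full float precision; intermediates are shown rounded; rounded just once to 4 significant digits.
Convert: Sliding speed v = 12.12 mm/s = 0.01212 m/s. Distance L = v·t = 0.01212 m/s × 741.5 s = 8.987 m.
Convert: Hardness H = 1653 MPa = 1.653e+09 Pa.
In SI base units: W = 391.0 N, H = 1.653e+09 Pa, K = 2.403e-06.
Archard volume V = K·W·L/H = 2.403e-06 · 391.0 · 8.987 / 1.653e+09 = 5.108e-12 m³.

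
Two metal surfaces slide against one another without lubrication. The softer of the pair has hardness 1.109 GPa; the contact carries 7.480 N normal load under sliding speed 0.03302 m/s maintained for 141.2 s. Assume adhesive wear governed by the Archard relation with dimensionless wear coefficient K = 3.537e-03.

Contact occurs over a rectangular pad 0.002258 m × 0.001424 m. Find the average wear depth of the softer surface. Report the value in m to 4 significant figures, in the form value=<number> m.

Intermediate values are displayed rounded — all working math holds full float precision, and rounded just once, at 4 significant figures.
Convert: The distance L = v·t = 0.03302 m/s × 141.2 s = 4.662 m.
Convert: Hardness H = 1.109 GPa = 1.109e+09 Pa.
Convert: Contact area A = 0.002258 m × 0.001424 m = 3.215e-06 m².
SI base units throughout: W = 7.480 N, H = 1.109e+09 Pa, K = 3.537e-03.
Archard volume V = K·W·L/H = 3.537e-03 · 7.480 · 4.662 / 1.109e+09 = 1.112e-10 m³.
Depth h = V/A = 1.112e-10 / 3.215e-06 = 3.459e-05 m.

value=3.459e-05 m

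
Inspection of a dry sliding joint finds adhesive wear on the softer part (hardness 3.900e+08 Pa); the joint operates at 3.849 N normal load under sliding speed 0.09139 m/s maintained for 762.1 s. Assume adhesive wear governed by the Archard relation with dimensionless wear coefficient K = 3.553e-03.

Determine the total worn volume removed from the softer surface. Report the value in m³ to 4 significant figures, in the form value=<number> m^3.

The algebra carries full precision, and intermediate values are printed rounded. Rounded once at the end: 4 significant figures.
Convert: Distance L = v·t = 0.09139 m/s × 762.1 s = 69.65 m.
SI base units throughout: W = 3.849 N, H = 3.900e+08 Pa, K = 3.553e-03.
By Archard's law, V = K·W·L/H = 3.553e-03 · 3.849 · 69.65 / 3.900e+08 = 2.442e-09 m³.

value=2.442e-09 m^3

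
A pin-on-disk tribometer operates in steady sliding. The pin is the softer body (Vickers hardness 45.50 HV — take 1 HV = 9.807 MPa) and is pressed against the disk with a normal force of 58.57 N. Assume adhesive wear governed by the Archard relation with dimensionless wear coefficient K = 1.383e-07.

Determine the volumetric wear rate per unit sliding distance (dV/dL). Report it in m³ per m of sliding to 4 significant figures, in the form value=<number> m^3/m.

Every step runs at exact precision. The intermediates are printed rounded — rounded just once: four significant figures.
Convert: Hardness H = 45.50 HV × 9.807 MPa/HV = 446.2 MPa = 4.462e+08 Pa.
Restated in SI base units: W = 58.57 N, H = 4.462e+08 Pa, K = 1.383e-07.
The wear rate dV/dL = K·W/H — distance-free: 1.383e-07 · 58.57 / 4.462e+08 = 1.815e-14 m³/m.

value=1.815e-14 m^3/m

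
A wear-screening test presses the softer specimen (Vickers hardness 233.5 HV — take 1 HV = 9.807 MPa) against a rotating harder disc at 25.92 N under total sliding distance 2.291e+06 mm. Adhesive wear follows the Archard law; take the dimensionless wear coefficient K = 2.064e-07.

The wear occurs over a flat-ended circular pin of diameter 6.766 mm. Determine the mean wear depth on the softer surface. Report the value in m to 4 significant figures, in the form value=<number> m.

Displayed values are rounded — the algebra runs at exact precision; a single final rounding, at 4 significant figures.
Total distance L = 2.291e+06 mm = 2291 m.
Hardness H = 233.5 HV × 9.807 MPa/HV = 2290 MPa = 2.290e+09 Pa.
Pin diameter d = 6.766 mm = 0.006766 m. Contact area A = π·d²/4 = π·(0.006766 m)²/4 = 3.595e-05 m².
In SI base units, W = 25.92 N, H = 2.290e+09 Pa, K = 2.064e-07.
Worn volume V = K·W·L/H = 2.064e-07 · 25.92 · 2291 / 2.290e+09 = 5.352e-12 m³.
Average depth h = V/A = 5.352e-12 / 3.595e-05 = 1.489e-07 m.

value=1.489e-07 m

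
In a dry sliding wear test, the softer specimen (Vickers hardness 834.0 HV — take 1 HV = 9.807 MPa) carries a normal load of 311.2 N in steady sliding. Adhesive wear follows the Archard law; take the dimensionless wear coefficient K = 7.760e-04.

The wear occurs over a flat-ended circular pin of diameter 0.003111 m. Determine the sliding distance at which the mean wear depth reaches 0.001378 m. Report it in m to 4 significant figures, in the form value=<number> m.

value=354.8 m

The algebra carries full precision; the intermediates are shown rounded, and rounded just once: four significant digits.
Convert: Hardness H = 834.0 HV × 9.807 MPa/HV = 8179 MPa = 8.179e+09 Pa.
Convert: Contact area A = π·d²/4 = π·(0.003111 m)²/4 = 7.601e-06 m².
As SI base values: W = 311.2 N, H = 8.179e+09 Pa, K = 7.760e-04.
Allowed volume V_lim = h_lim·A = 0.001378 · 7.601e-06 = 1.047e-08 m³.
Sliding life L = V_lim·H/(K·W) = 1.047e-08 · 8.179e+09 / (7.760e-04 · 311.2) = 354.8 m.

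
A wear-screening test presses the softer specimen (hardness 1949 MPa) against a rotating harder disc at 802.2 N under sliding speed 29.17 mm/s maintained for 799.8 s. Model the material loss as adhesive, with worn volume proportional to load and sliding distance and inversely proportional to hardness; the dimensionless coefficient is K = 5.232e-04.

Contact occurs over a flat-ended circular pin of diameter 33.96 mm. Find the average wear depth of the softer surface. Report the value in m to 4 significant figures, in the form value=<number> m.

value=5.547e-06 m

The algebra holds full precision, and intermediates are displayed rounded. Rounded once at the end to four significant digits.
Convert: Sliding speed v = 29.17 mm/s = 0.02917 m/s. Distance L = v·t = 0.02917 m/s × 799.8 s = 23.33 m.
Convert: Hardness H = 1949 MPa = 1.949e+09 Pa.
Convert: Pin diameter d = 33.96 mm = 0.03396 m. Contact area A = π·d²/4 = π·(0.03396 m)²/4 = 9.058e-04 m².
Restated in SI base units: W = 802.2 N, H = 1.949e+09 Pa, K = 5.232e-04.
Volume removed: V = K·W·L/H = 5.232e-04 · 802.2 · 23.33 / 1.949e+09 = 5.024e-09 m³.
Mean depth h = V/A = 5.024e-09 / 9.058e-04 = 5.547e-06 m.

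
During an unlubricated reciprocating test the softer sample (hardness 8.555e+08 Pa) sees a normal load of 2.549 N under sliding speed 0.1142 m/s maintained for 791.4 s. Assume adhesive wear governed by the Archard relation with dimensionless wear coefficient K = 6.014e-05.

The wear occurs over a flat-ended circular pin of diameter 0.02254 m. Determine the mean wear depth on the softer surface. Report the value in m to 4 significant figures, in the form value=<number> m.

value=4.059e-08 m

The intermediates are displayed rounded; the computation runs at full float precision, and one final rounding to four significant digits.
Convert: Total distance L = v·t = 0.1142 m/s × 791.4 s = 90.38 m.
Convert: Contact area A = π·d²/4 = π·(0.02254 m)²/4 = 3.990e-04 m².
In SI base units: W = 2.549 N, H = 8.555e+08 Pa, K = 6.014e-05.
Wear volume V = K·W·L/H = 6.014e-05 · 2.549 · 90.38 / 8.555e+08 = 1.619e-11 m³.
Depth h = V/A = 1.619e-11 / 3.990e-04 = 4.059e-08 m.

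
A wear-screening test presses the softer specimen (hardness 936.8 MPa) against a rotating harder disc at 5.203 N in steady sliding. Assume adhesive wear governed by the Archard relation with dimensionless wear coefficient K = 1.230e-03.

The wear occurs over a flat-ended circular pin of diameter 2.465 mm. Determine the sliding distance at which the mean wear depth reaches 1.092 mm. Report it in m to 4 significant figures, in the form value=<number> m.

Intermediate values are shown rounded, and every step holds exact precision. Rounded just once to 4 significant figures.
Convert: Hardness H = 936.8 MPa = 9.368e+08 Pa.
Convert: Pin diameter d = 2.465 mm = 0.002465 m. Contact area A = π·d²/4 = π·(0.002465 m)²/4 = 4.772e-06 m².
Convert: Depth limit h_lim = 1.092 mm = 0.001092 m.
Working in SI base units: W = 5.203 N, H = 9.368e+08 Pa, K = 1.230e-03.
Wearable volume V_lim = h_lim·A = 0.001092 · 4.772e-06 = 5.211e-09 m³.
So the life L = V_lim·H/(K·W) = 5.211e-09 · 9.368e+08 / (1.230e-03 · 5.203) = 762.8 m.

value=762.8 m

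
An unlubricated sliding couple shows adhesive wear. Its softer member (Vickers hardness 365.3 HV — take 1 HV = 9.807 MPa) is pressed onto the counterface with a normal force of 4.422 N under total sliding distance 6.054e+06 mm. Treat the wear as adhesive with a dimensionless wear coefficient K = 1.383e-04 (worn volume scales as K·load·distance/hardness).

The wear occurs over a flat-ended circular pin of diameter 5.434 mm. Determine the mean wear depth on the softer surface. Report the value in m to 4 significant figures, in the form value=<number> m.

value=4.456e-05 m

The algebra holds full float precision. The intermediates appear rounded, and a lone final rounding: four significant figures.
Convert: Sliding distance L = 6.054e+06 mm = 6054 m.
Convert: Hardness H = 365.3 HV × 9.807 MPa/HV = 3582 MPa = 3.582e+09 Pa.
Convert: Pin diameter d = 5.434 mm = 0.005434 m. Contact area A = π·d²/4 = π·(0.005434 m)²/4 = 2.319e-05 m².
In SI base units: W = 4.422 N, H = 3.582e+09 Pa, K = 1.383e-04.
Archard volume V = K·W·L/H = 1.383e-04 · 4.422 · 6054 / 3.582e+09 = 1.033e-09 m³.
Mean depth h = V/A = 1.033e-09 / 2.319e-05 = 4.456e-05 m.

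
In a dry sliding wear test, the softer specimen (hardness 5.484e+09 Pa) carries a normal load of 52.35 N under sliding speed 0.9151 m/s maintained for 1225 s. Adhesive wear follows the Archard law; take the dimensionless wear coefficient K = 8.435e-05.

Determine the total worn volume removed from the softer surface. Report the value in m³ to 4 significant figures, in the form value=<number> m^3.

value=9.026e-10 m^3

Printed values are rounded; the algebra runs at full float precision; rounded once at the end, at 4 significant figures.
Distance L = v·t = 0.9151 m/s × 1225 s = 1121 m.
Restated in SI base units: W = 52.35 N, H = 5.484e+09 Pa, K = 8.435e-05.
Archard relation: V = K·W·L/H = 8.435e-05 · 52.35 · 1121 / 5.484e+09 = 9.026e-10 m³.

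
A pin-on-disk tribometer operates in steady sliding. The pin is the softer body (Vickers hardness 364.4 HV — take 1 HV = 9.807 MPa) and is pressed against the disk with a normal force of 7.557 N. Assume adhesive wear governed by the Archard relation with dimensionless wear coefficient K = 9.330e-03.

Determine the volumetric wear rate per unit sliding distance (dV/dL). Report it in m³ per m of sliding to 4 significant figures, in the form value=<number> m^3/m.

The intermediates are shown rounded — the algebra holds full precision. Rounded just once to 4 significant digits.
Hardness H = 364.4 HV × 9.807 MPa/HV = 3574 MPa = 3.574e+09 Pa.
In SI base units, W = 7.557 N, H = 3.574e+09 Pa, K = 9.330e-03.
Sliding wear rate dV/dL = K·W/H (independent of L): 9.330e-03 · 7.557 / 3.574e+09 = 1.973e-11 m³/m.

value=1.973e-11 m^3/m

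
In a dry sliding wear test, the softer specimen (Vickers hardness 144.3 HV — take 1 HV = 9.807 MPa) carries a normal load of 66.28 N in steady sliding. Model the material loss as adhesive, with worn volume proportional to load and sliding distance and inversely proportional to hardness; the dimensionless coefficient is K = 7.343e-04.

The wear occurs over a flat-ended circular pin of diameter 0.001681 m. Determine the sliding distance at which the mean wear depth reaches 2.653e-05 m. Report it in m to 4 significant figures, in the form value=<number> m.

Intermediates are displayed rounded — the algebra maintains full precision — a single final rounding, at four significant figures.
Hardness H = 144.3 HV × 9.807 MPa/HV = 1415 MPa = 1.415e+09 Pa.
Contact area A = π·d²/4 = π·(0.001681 m)²/4 = 2.219e-06 m².
Restated in SI base units: W = 66.28 N, H = 1.415e+09 Pa, K = 7.343e-04.
Permissible volume V_lim = h_lim·A = 2.653e-05 · 2.219e-06 = 5.888e-11 m³.
So the life L = V_lim·H/(K·W) = 5.888e-11 · 1.415e+09 / (7.343e-04 · 66.28) = 1.712 m.

value=1.712 m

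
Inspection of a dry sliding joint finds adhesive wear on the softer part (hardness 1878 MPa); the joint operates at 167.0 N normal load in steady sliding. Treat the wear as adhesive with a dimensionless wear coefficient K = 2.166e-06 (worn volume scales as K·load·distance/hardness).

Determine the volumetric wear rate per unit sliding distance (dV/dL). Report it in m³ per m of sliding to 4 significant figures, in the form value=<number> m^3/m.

value=1.926e-13 m^3/m

Intermediates appear rounded, and all working math holds full float precision — a single final rounding to four significant digits.
Hardness H = 1878 MPa = 1.878e+09 Pa.
Expressed in SI base units: W = 167.0 N, H = 1.878e+09 Pa, K = 2.166e-06.
Wear rate dV/dL = K·W/H (independent of L): 2.166e-06 · 167.0 / 1.878e+09 = 1.926e-13 m³/m.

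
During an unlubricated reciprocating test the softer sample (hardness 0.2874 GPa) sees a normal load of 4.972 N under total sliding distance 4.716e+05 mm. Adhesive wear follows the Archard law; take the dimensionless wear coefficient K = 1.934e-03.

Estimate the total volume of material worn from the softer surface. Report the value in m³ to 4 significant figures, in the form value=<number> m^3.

Each operation carries full precision, and intermediate values appear rounded, and one last rounding to 4 significant digits.
Convert: Distance covered L = 4.716e+05 mm = 471.6 m.
Convert: Hardness H = 0.2874 GPa = 2.874e+08 Pa.
SI base units throughout: W = 4.972 N, H = 2.874e+08 Pa, K = 1.934e-03.
Worn volume V = K·W·L/H = 1.934e-03 · 4.972 · 471.6 / 2.874e+08 = 1.578e-08 m³.

value=1.578e-08 m^3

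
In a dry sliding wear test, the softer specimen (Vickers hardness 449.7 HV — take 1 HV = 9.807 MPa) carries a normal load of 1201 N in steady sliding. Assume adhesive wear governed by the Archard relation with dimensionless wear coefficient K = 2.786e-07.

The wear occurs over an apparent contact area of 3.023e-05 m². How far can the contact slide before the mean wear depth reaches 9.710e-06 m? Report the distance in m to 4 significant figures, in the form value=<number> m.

Printed values are rounded. All working math holds exact precision — a lone final rounding, at four significant digits.
Hardness H = 449.7 HV × 9.807 MPa/HV = 4410 MPa = 4.410e+09 Pa.
As SI base values: W = 1201 N, H = 4.410e+09 Pa, K = 2.786e-07.
Permissible volume V_lim = h_lim·A = 9.710e-06 · 3.023e-05 = 2.935e-10 m³.
So the life L = V_lim·H/(K·W) = 2.935e-10 · 4.410e+09 / (2.786e-07 · 1201) = 3869 m.

value=3869 m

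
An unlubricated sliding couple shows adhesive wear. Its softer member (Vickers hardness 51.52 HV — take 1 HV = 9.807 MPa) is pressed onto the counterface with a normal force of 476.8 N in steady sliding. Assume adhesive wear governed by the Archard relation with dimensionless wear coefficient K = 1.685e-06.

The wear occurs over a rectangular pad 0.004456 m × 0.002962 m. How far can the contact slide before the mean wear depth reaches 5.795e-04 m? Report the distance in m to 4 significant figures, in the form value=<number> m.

value=4810 m

All arithmetic keeps exact precision; the intermediates are displayed rounded — rounded just once to 4 significant figures.
Hardness H = 51.52 HV × 9.807 MPa/HV = 505.3 MPa = 5.053e+08 Pa.
Contact area A = 0.004456 m × 0.002962 m = 1.320e-05 m².
Expressed in SI base units: W = 476.8 N, H = 5.053e+08 Pa, K = 1.685e-06.
Volume at the limit: V_lim = h_lim·A = 5.795e-04 · 1.320e-05 = 7.649e-09 m³.
Thus life L = V_lim·H/(K·W) = 7.649e-09 · 5.053e+08 / (1.685e-06 · 476.8) = 4810 m.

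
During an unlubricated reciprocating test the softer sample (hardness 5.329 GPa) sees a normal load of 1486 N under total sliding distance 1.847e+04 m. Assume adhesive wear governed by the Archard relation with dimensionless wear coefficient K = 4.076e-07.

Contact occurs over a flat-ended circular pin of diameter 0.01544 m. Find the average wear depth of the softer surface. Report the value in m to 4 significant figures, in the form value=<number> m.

Intermediate values are printed rounded; all working math runs at full float precision, and one last rounding to 4 significant figures.
Convert: Hardness H = 5.329 GPa = 5.329e+09 Pa.
Convert: Contact area A = π·d²/4 = π·(0.01544 m)²/4 = 1.872e-04 m².
Collected in SI base units: W = 1486 N, H = 5.329e+09 Pa, K = 4.076e-07.
Archard relation: V = K·W·L/H = 4.076e-07 · 1486 · 1.847e+04 / 5.329e+09 = 2.099e-09 m³.
Wear depth h = V/A = 2.099e-09 / 1.872e-04 = 1.121e-05 m.

value=1.121e-05 m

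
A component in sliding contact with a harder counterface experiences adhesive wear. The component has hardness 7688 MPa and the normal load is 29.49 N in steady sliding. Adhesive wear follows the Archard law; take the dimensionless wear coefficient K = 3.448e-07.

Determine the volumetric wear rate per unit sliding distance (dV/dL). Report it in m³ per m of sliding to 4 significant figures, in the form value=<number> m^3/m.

value=1.323e-15 m^3/m

Every step holds full float precision, and intermediates are displayed rounded — rounded just once, at four significant digits.
Hardness H = 7688 MPa = 7.688e+09 Pa.
As SI base values: W = 29.49 N, H = 7.688e+09 Pa, K = 3.448e-07.
Rate of wear dV/dL = K·W/H — distance-free: 3.448e-07 · 29.49 / 7.688e+09 = 1.323e-15 m³/m.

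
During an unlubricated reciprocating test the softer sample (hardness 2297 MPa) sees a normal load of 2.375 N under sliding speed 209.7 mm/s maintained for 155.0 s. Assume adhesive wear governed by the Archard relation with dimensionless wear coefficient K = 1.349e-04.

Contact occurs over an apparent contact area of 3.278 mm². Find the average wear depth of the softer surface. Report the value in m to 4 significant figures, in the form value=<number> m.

value=1.383e-06 m

Displayed values are rounded; every step carries full float precision; rounded once at the end to 4 significant figures.
Sliding speed v = 209.7 mm/s = 0.2097 m/s. Distance L = v·t = 0.2097 m/s × 155.0 s = 32.50 m.
Hardness H = 2297 MPa = 2.297e+09 Pa.
Contact area A = 3.278 mm² = 3.278e-06 m².
Restated in SI base units: W = 2.375 N, H = 2.297e+09 Pa, K = 1.349e-04.
By Archard's law, V = K·W·L/H = 1.349e-04 · 2.375 · 32.50 / 2.297e+09 = 4.534e-12 m³.
Depth of wear h = V/A = 4.534e-12 / 3.278e-06 = 1.383e-06 m.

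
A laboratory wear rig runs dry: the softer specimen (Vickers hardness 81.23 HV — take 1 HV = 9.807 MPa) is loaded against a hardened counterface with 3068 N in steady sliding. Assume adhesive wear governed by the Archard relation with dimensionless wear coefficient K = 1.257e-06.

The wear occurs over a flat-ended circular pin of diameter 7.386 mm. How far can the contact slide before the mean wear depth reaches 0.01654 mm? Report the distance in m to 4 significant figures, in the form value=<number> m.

Every step holds exact precision — printed values are rounded — a lone final rounding to four significant figures.
Hardness H = 81.23 HV × 9.807 MPa/HV = 796.6 MPa = 7.966e+08 Pa.
Pin diameter d = 7.386 mm = 0.007386 m. Contact area A = π·d²/4 = π·(0.007386 m)²/4 = 4.285e-05 m².
Depth limit h_lim = 0.01654 mm = 1.654e-05 m.
SI base units throughout: W = 3068 N, H = 7.966e+08 Pa, K = 1.257e-06.
At the depth limit, V_lim = h_lim·A = 1.654e-05 · 4.285e-05 = 7.087e-10 m³.
So the life L = V_lim·H/(K·W) = 7.087e-10 · 7.966e+08 / (1.257e-06 · 3068) = 146.4 m.

value=146.4 m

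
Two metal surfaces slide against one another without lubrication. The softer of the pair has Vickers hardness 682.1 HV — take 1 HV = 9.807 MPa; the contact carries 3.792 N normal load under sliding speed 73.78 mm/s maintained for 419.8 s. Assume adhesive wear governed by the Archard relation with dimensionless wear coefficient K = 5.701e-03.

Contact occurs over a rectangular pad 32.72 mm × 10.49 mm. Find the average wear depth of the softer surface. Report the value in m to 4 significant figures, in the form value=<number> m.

The intermediates are shown rounded; all working math holds full precision, and a lone final rounding, at four significant digits.
Convert: Sliding speed v = 73.78 mm/s = 0.07378 m/s. The distance L = v·t = 0.07378 m/s × 419.8 s = 30.97 m.
Convert: Hardness H = 682.1 HV × 9.807 MPa/HV = 6689 MPa = 6.689e+09 Pa.
Convert: Pad sides 32.72 mm × 10.49 mm = 0.03272 m × 0.01049 m. Contact area A = 0.03272 m × 0.01049 m = 3.432e-04 m².
Expressed in SI base units: W = 3.792 N, H = 6.689e+09 Pa, K = 5.701e-03.
Archard volume V = K·W·L/H = 5.701e-03 · 3.792 · 30.97 / 6.689e+09 = 1.001e-10 m³.
Mean wear depth h = V/A = 1.001e-10 / 3.432e-04 = 2.916e-07 m.

value=2.916e-07 m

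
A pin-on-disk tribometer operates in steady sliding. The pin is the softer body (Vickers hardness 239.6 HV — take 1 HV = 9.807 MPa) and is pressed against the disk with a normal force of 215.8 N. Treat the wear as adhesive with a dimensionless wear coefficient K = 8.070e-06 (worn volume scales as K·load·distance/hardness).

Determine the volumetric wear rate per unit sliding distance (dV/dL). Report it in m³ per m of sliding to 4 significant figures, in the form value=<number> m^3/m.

Each operation maintains full float precision, and intermediate values are shown rounded; one final rounding, at 4 significant figures.
Hardness H = 239.6 HV × 9.807 MPa/HV = 2350 MPa = 2.350e+09 Pa.
In SI base units: W = 215.8 N, H = 2.350e+09 Pa, K = 8.070e-06.
The wear rate dV/dL = K·W/H (no L dependence): 8.070e-06 · 215.8 / 2.350e+09 = 7.411e-13 m³/m.

value=7.411e-13 m^3/m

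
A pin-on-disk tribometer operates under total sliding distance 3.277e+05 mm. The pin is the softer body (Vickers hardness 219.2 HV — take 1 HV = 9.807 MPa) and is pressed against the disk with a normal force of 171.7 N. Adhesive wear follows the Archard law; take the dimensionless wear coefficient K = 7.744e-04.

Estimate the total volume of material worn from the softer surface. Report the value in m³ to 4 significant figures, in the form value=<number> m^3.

The intermediates appear rounded — the computation runs at exact precision — a lone final rounding, at four significant digits.
Convert: Distance covered L = 3.277e+05 mm = 327.7 m.
Convert: Hardness H = 219.2 HV × 9.807 MPa/HV = 2150 MPa = 2.150e+09 Pa.
Collected in SI base units: W = 171.7 N, H = 2.150e+09 Pa, K = 7.744e-04.
Wear volume V = K·W·L/H = 7.744e-04 · 171.7 · 327.7 / 2.150e+09 = 2.027e-08 m³.

value=2.027e-08 m^3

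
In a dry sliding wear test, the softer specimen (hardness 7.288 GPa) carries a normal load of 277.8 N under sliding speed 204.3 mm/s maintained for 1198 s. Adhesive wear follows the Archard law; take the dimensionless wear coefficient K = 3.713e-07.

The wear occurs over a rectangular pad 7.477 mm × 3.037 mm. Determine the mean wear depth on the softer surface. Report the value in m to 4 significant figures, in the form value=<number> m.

Printed values are rounded, and the algebra holds exact precision — one last rounding to 4 significant digits.
Sliding speed v = 204.3 mm/s = 0.2043 m/s. Total distance L = v·t = 0.2043 m/s × 1198 s = 244.8 m.
Hardness H = 7.288 GPa = 7.288e+09 Pa.
Pad sides 7.477 mm × 3.037 mm = 0.007477 m × 0.003037 m. Contact area A = 0.007477 m × 0.003037 m = 2.271e-05 m².
Expressed in SI base units: W = 277.8 N, H = 7.288e+09 Pa, K = 3.713e-07.
Worn volume V = K·W·L/H = 3.713e-07 · 277.8 · 244.8 / 7.288e+09 = 3.464e-12 m³.
Average depth h = V/A = 3.464e-12 / 2.271e-05 = 1.525e-07 m.

value=1.525e-07 m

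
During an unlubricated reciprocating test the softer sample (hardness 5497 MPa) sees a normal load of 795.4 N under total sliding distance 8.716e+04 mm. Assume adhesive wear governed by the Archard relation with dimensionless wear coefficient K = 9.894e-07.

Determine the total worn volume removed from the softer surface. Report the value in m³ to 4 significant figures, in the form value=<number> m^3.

value=1.248e-11 m^3

Intermediate values are displayed rounded; the algebra carries full float precision — a single final rounding: four significant figures.
Path length L = 8.716e+04 mm = 87.16 m.
Hardness H = 5497 MPa = 5.497e+09 Pa.
As SI base values: W = 795.4 N, H = 5.497e+09 Pa, K = 9.894e-07.
Archard relation: V = K·W·L/H = 9.894e-07 · 795.4 · 87.16 / 5.497e+09 = 1.248e-11 m³.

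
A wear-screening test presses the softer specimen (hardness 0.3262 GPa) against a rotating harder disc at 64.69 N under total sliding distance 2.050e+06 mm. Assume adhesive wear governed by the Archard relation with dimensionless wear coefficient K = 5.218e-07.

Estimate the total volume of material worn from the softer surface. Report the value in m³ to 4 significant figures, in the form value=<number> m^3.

Each operation carries full float precision, and intermediate values are printed rounded; rounded just once to 4 significant figures.
Convert: Sliding distance L = 2.050e+06 mm = 2050 m.
Convert: Hardness H = 0.3262 GPa = 3.262e+08 Pa.
Restated in SI base units: W = 64.69 N, H = 3.262e+08 Pa, K = 5.218e-07.
Wear volume V = K·W·L/H = 5.218e-07 · 64.69 · 2050 / 3.262e+08 = 2.121e-10 m³.

value=2.121e-10 m^3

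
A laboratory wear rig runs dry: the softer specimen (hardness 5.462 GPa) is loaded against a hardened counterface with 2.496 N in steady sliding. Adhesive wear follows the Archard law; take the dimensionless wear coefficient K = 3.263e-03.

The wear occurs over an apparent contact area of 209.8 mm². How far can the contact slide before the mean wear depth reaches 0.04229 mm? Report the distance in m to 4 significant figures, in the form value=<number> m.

value=5950 m

All working math holds full float precision, and printed values are rounded. Rounded once at the end, at four significant digits.
Hardness H = 5.462 GPa = 5.462e+09 Pa.
Contact area A = 209.8 mm² = 2.098e-04 m².
Depth limit h_lim = 0.04229 mm = 4.229e-05 m.
SI base units throughout: W = 2.496 N, H = 5.462e+09 Pa, K = 3.263e-03.
Allowed volume V_lim = h_lim·A = 4.229e-05 · 2.098e-04 = 8.872e-09 m³.
Thus life L = V_lim·H/(K·W) = 8.872e-09 · 5.462e+09 / (3.263e-03 · 2.496) = 5950 m.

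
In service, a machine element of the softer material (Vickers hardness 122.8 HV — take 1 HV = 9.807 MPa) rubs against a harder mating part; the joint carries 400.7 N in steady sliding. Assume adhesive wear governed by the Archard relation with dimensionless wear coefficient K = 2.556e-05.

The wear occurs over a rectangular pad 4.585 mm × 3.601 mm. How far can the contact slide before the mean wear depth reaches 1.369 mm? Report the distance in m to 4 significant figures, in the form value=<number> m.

value=2658 m

Intermediate values appear rounded; each operation runs at exact precision; a single final rounding, at four significant figures.
Hardness H = 122.8 HV × 9.807 MPa/HV = 1204 MPa = 1.204e+09 Pa.
Pad sides 4.585 mm × 3.601 mm = 0.004585 m × 0.003601 m. Contact area A = 0.004585 m × 0.003601 m = 1.651e-05 m².
Depth limit h_lim = 1.369 mm = 0.001369 m.
Restated in SI base units: W = 400.7 N, H = 1.204e+09 Pa, K = 2.556e-05.
Permissible volume V_lim = h_lim·A = 0.001369 · 1.651e-05 = 2.260e-08 m³.
Life L = V_lim·H/(K·W) = 2.260e-08 · 1.204e+09 / (2.556e-05 · 400.7) = 2658 m.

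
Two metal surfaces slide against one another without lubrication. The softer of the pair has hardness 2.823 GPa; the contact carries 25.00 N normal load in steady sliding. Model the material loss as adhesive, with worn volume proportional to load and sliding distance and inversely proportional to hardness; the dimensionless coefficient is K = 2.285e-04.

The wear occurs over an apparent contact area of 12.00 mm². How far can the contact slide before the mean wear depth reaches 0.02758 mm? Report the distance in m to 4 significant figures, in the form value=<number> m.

Intermediate values are displayed rounded. All arithmetic runs at full precision. Rounded just once: four significant figures.
Hardness H = 2.823 GPa = 2.823e+09 Pa.
Contact area A = 12.00 mm² = 1.200e-05 m².
Depth limit h_lim = 0.02758 mm = 2.758e-05 m.
Restated in SI base units: W = 25.00 N, H = 2.823e+09 Pa, K = 2.285e-04.
Volume at the limit: V_lim = h_lim·A = 2.758e-05 · 1.200e-05 = 3.310e-10 m³.
So the life L = V_lim·H/(K·W) = 3.310e-10 · 2.823e+09 / (2.285e-04 · 25.00) = 163.6 m.

value=163.6 m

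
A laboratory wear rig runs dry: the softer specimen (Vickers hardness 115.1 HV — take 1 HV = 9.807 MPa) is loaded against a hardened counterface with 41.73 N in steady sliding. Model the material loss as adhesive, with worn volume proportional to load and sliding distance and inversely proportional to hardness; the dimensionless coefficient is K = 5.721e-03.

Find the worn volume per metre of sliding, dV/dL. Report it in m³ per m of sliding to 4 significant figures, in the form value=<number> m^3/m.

Intermediates are printed rounded; the algebra carries full float precision. Rounded just once to four significant digits.
Hardness H = 115.1 HV × 9.807 MPa/HV = 1129 MPa = 1.129e+09 Pa.
Working in SI base units: W = 41.73 N, H = 1.129e+09 Pa, K = 5.721e-03.
Wear rate dV/dL = K·W/H, so: 5.721e-03 · 41.73 / 1.129e+09 = 2.115e-10 m³/m.

value=2.115e-10 m^3/m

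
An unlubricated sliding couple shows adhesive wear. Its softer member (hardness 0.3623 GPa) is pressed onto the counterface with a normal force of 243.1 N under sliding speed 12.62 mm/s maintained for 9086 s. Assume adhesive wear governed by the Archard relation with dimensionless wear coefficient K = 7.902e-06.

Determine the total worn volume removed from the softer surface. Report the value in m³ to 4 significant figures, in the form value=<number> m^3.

value=6.080e-10 m^3

The algebra holds full precision, and shown intermediates are rounded. Rounded just once to four significant figures.
Convert: Sliding speed v = 12.62 mm/s = 0.01262 m/s. Sliding distance L = v·t = 0.01262 m/s × 9086 s = 114.7 m.
Convert: Hardness H = 0.3623 GPa = 3.623e+08 Pa.
In SI base units: W = 243.1 N, H = 3.623e+08 Pa, K = 7.902e-06.
The Archard volume V = K·W·L/H = 7.902e-06 · 243.1 · 114.7 / 3.623e+08 = 6.080e-10 m³.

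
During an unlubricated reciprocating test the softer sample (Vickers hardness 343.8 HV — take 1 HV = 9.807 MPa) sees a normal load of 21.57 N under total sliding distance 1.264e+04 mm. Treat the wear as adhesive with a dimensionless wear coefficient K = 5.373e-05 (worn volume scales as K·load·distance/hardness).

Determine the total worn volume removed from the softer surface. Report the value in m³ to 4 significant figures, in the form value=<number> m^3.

Every step holds full precision. Shown intermediates are rounded; a single final rounding, at four significant figures.
The distance L = 1.264e+04 mm = 12.64 m.
Hardness H = 343.8 HV × 9.807 MPa/HV = 3372 MPa = 3.372e+09 Pa.
Restated in SI base units: W = 21.57 N, H = 3.372e+09 Pa, K = 5.373e-05.
Apply Archard: V = K·W·L/H = 5.373e-05 · 21.57 · 12.64 / 3.372e+09 = 4.345e-12 m³.

value=4.345e-12 m^3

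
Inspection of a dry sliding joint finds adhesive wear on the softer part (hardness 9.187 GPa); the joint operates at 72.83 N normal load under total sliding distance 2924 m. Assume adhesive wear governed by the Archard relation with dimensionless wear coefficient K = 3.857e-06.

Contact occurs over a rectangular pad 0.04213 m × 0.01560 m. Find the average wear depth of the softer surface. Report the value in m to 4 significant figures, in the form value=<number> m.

Every step keeps exact precision — intermediates are printed rounded. Rounded just once, at four significant digits.
Hardness H = 9.187 GPa = 9.187e+09 Pa.
Contact area A = 0.04213 m × 0.01560 m = 6.572e-04 m².
In SI base units, W = 72.83 N, H = 9.187e+09 Pa, K = 3.857e-06.
Apply Archard: V = K·W·L/H = 3.857e-06 · 72.83 · 2924 / 9.187e+09 = 8.941e-11 m³.
Mean depth h = V/A = 8.941e-11 / 6.572e-04 = 1.360e-07 m.

value=1.360e-07 m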